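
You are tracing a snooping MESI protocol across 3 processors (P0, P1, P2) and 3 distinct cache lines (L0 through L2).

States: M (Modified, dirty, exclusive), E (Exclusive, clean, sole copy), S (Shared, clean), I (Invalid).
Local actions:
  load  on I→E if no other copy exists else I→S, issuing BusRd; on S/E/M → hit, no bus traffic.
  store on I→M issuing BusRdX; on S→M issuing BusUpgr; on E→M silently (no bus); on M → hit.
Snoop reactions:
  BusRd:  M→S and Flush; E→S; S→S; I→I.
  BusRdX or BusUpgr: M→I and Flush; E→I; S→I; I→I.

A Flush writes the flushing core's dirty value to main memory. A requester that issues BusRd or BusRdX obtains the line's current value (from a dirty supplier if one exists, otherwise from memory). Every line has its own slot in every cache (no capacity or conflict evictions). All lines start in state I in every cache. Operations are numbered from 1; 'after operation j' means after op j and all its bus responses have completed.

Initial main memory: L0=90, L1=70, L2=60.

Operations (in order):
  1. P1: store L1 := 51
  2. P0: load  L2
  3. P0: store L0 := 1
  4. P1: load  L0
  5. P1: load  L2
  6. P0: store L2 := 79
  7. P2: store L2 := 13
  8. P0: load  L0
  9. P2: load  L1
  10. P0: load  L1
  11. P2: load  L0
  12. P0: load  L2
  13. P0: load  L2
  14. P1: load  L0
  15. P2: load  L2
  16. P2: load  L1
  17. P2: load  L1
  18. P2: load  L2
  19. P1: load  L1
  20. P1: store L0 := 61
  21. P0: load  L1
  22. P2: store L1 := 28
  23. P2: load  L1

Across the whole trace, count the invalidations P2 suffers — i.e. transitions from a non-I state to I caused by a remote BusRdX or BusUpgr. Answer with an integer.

invalidations = 1

  op1 P1: store L1 := 51 → I/M/I on L1; bus BusRdX; mem=70
  op2 P0: load  L2 → E/I/I on L2; bus BusRd; mem=60
  op3 P0: store L0 := 1 → M/I/I on L0; bus BusRdX; mem=90
  op4 P1: load  L0 → S/S/I on L0; bus BusRd Flush; mem=1
  op5 P1: load  L2 → S/S/I on L2; bus BusRd; mem=60
  op6 P0: store L2 := 79 → M/I/I on L2; bus BusUpgr; mem=60
  op7 P2: store L2 := 13 → I/I/M on L2; bus BusRdX Flush; mem=79
  op8 P0: load  L0 → S/S/I on L0; bus (none); mem=1
  op9 P2: load  L1 → I/S/S on L1; bus BusRd Flush; mem=51
  op10 P0: load  L1 → S/S/S on L1; bus BusRd; mem=51
  op11 P2: load  L0 → S/S/S on L0; bus BusRd; mem=1
  op12 P0: load  L2 → S/I/S on L2; bus BusRd Flush; mem=13
  op13 P0: load  L2 → S/I/S on L2; bus (none); mem=13
  op14 P1: load  L0 → S/S/S on L0; bus (none); mem=1
  op15 P2: load  L2 → S/I/S on L2; bus (none); mem=13
  op16 P2: load  L1 → S/S/S on L1; bus (none); mem=51
  op17 P2: load  L1 → S/S/S on L1; bus (none); mem=51
  op18 P2: load  L2 → S/I/S on L2; bus (none); mem=13
  op19 P1: load  L1 → S/S/S on L1; bus (none); mem=51
  op20 P1: store L0 := 61 → I/M/I on L0; bus BusUpgr; mem=1
  op21 P0: load  L1 → S/S/S on L1; bus (none); mem=51
  op22 P2: store L1 := 28 → I/I/M on L1; bus BusUpgr; mem=51
  op23 P2: load  L1 → I/I/M on L1; bus (none); mem=51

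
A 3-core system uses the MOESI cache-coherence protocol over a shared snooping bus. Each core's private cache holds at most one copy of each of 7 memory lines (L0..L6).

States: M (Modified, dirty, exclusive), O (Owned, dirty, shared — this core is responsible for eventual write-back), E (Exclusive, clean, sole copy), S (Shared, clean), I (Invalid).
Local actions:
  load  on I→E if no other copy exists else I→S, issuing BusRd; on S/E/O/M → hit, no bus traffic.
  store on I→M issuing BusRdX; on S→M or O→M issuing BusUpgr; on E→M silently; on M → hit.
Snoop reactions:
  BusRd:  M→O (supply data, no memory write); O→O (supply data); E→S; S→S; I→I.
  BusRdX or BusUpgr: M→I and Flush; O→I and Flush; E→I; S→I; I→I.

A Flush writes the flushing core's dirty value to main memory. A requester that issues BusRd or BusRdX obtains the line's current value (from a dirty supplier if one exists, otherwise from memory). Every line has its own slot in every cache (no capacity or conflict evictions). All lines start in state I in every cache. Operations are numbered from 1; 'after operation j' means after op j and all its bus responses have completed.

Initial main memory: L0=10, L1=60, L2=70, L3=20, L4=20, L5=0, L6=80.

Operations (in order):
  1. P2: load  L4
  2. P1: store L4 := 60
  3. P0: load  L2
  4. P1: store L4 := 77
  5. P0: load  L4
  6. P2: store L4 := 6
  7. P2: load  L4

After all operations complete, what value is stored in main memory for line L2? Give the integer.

[1] P2: load  L4 | P0:I, P1:I, P2:E(20) | bus: BusRd
[2] P1: store L4 := 60 | P0:I, P1:M(60), P2:I | bus: BusRdX
[3] P0: load  L2 | P0:E(70), P1:I, P2:I | bus: BusRd
[4] P1: store L4 := 77 | P0:I, P1:M(77), P2:I | bus: none
[5] P0: load  L4 | P0:S(77), P1:O(77), P2:I | bus: BusRd
[6] P2: store L4 := 6 | P0:I, P1:I, P2:M(6) | bus: BusRdX,Flush
[7] P2: load  L4 | P0:I, P1:I, P2:M(6) | bus: none

memory[L2] = 70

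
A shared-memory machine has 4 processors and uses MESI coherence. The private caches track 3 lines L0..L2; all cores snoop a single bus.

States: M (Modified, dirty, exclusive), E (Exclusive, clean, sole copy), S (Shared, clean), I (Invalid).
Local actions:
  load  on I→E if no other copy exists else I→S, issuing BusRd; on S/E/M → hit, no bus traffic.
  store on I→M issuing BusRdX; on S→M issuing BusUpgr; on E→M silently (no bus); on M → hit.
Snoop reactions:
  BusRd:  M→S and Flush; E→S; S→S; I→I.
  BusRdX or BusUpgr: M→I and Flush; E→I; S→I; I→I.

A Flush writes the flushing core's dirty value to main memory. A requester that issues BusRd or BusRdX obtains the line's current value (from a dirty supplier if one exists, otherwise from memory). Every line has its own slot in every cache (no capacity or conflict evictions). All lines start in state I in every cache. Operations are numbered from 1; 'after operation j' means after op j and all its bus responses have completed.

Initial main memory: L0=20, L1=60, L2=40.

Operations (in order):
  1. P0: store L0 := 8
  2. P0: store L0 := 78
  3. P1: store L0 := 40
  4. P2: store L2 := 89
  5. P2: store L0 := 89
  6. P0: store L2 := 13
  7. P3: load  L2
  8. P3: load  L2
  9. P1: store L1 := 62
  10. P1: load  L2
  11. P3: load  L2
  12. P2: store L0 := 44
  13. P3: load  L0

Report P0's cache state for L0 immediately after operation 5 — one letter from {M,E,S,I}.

state = I

1. P0: store L0 := 8  bus=[BusRdX]  L0: P0=M P1=I P2=I P3=I  mem[L0]=20
2. P0: store L0 := 78  bus=[-]  L0: P0=M P1=I P2=I P3=I  mem[L0]=20
3. P1: store L0 := 40  bus=[BusRdX,Flush]  L0: P0=I P1=M P2=I P3=I  mem[L0]=78
4. P2: store L2 := 89  bus=[BusRdX]  L2: P0=I P1=I P2=M P3=I  mem[L2]=40
5. P2: store L0 := 89  bus=[BusRdX,Flush]  L0: P0=I P1=I P2=M P3=I  mem[L0]=40
6. P0: store L2 := 13  bus=[BusRdX,Flush]  L2: P0=M P1=I P2=I P3=I  mem[L2]=89
7. P3: load  L2  bus=[BusRd,Flush]  L2: P0=S P1=I P2=I P3=S  mem[L2]=13
8. P3: load  L2  bus=[-]  L2: P0=S P1=I P2=I P3=S  mem[L2]=13
9. P1: store L1 := 62  bus=[BusRdX]  L1: P0=I P1=M P2=I P3=I  mem[L1]=60
10. P1: load  L2  bus=[BusRd]  L2: P0=S P1=S P2=I P3=S  mem[L2]=13
11. P3: load  L2  bus=[-]  L2: P0=S P1=S P2=I P3=S  mem[L2]=13
12. P2: store L0 := 44  bus=[-]  L0: P0=I P1=I P2=M P3=I  mem[L0]=40
13. P3: load  L0  bus=[BusRd,Flush]  L0: P0=I P1=I P2=S P3=S  mem[L0]=44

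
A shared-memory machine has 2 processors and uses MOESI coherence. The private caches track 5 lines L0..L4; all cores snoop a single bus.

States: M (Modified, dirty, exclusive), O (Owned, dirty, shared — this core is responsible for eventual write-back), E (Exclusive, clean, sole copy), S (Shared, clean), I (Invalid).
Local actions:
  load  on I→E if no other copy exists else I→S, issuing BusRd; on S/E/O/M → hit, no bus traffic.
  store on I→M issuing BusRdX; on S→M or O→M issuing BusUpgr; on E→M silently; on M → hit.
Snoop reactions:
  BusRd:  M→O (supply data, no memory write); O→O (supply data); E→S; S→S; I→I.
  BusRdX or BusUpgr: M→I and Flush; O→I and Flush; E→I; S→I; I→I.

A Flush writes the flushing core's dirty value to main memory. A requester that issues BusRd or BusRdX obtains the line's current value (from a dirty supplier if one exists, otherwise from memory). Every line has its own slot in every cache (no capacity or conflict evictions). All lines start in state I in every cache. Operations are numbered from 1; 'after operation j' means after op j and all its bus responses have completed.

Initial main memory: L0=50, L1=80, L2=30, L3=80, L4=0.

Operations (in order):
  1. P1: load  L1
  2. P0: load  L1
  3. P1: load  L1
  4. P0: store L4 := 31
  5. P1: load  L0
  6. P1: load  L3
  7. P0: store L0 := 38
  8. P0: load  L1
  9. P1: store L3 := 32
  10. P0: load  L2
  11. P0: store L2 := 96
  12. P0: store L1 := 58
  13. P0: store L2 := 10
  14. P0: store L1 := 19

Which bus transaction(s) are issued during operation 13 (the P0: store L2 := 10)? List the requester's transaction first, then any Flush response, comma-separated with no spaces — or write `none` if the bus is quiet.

bus = none

  op1 P1: load  L1 → I/E on L1; bus BusRd; mem=80
  op2 P0: load  L1 → S/S on L1; bus BusRd; mem=80
  op3 P1: load  L1 → S/S on L1; bus (none); mem=80
  op4 P0: store L4 := 31 → M/I on L4; bus BusRdX; mem=0
  op5 P1: load  L0 → I/E on L0; bus BusRd; mem=50
  op6 P1: load  L3 → I/E on L3; bus BusRd; mem=80
  op7 P0: store L0 := 38 → M/I on L0; bus BusRdX; mem=50
  op8 P0: load  L1 → S/S on L1; bus (none); mem=80
  op9 P1: store L3 := 32 → I/M on L3; bus (none); mem=80
  op10 P0: load  L2 → E/I on L2; bus BusRd; mem=30
  op11 P0: store L2 := 96 → M/I on L2; bus (none); mem=30
  op12 P0: store L1 := 58 → M/I on L1; bus BusUpgr; mem=80
  op13 P0: store L2 := 10 → M/I on L2; bus (none); mem=30
  op14 P0: store L1 := 19 → M/I on L1; bus (none); mem=80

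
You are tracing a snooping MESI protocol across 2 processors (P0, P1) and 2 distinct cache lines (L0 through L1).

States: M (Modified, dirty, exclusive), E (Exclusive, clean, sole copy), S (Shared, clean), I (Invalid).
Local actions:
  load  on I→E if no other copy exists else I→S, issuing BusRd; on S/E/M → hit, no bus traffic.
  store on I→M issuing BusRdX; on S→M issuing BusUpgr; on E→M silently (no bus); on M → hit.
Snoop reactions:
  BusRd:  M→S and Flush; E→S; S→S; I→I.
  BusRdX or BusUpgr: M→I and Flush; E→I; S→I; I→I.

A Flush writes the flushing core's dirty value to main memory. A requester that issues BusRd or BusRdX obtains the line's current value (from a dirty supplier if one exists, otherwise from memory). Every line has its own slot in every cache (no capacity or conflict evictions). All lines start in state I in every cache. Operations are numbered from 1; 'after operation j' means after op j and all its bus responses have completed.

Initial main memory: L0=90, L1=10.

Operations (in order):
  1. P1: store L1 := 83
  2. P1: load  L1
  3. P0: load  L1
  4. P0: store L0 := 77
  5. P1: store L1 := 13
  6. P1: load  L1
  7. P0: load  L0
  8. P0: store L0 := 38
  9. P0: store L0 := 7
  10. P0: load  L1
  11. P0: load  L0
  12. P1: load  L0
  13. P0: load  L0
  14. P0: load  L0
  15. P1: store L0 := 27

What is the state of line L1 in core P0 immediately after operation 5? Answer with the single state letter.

state = I

step 1: P1: store L1 := 83  ⟶  IM  (L1)  txn=BusRdX  M[L1]=10
step 2: P1: load  L1  ⟶  IM  (L1)  txn=∅  M[L1]=10
step 3: P0: load  L1  ⟶  SS  (L1)  txn=BusRd+Flush  M[L1]=83
step 4: P0: store L0 := 77  ⟶  MI  (L0)  txn=BusRdX  M[L0]=90
step 5: P1: store L1 := 13  ⟶  IM  (L1)  txn=BusUpgr  M[L1]=83
step 6: P1: load  L1  ⟶  IM  (L1)  txn=∅  M[L1]=83
step 7: P0: load  L0  ⟶  MI  (L0)  txn=∅  M[L0]=90
step 8: P0: store L0 := 38  ⟶  MI  (L0)  txn=∅  M[L0]=90
step 9: P0: store L0 := 7  ⟶  MI  (L0)  txn=∅  M[L0]=90
step 10: P0: load  L1  ⟶  SS  (L1)  txn=BusRd+Flush  M[L1]=13
step 11: P0: load  L0  ⟶  MI  (L0)  txn=∅  M[L0]=90
step 12: P1: load  L0  ⟶  SS  (L0)  txn=BusRd+Flush  M[L0]=7
step 13: P0: load  L0  ⟶  SS  (L0)  txn=∅  M[L0]=7
step 14: P0: load  L0  ⟶  SS  (L0)  txn=∅  M[L0]=7
step 15: P1: store L0 := 27  ⟶  IM  (L0)  txn=BusUpgr  M[L0]=7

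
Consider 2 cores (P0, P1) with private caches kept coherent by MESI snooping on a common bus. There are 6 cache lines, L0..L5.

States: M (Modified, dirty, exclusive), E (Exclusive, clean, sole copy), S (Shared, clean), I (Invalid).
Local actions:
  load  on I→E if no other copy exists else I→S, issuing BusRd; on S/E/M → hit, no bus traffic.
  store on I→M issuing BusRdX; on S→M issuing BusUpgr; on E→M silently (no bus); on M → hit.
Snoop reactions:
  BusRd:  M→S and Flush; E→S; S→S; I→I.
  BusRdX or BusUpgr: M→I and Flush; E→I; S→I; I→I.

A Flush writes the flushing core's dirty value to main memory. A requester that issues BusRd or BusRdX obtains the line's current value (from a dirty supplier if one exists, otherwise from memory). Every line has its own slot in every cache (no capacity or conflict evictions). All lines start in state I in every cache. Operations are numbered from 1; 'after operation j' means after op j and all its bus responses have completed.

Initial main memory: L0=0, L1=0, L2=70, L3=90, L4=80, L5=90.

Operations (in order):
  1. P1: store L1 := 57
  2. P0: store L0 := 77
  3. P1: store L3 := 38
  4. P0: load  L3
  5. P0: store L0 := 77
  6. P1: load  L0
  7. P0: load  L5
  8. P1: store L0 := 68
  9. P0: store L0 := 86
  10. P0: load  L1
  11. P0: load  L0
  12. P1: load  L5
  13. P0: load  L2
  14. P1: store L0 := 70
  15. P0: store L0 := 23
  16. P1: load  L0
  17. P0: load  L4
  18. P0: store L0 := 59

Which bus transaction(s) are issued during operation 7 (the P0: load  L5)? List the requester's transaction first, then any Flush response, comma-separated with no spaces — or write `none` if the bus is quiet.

  op1 P1: store L1 := 57 → I/M on L1; bus BusRdX; mem=0
  op2 P0: store L0 := 77 → M/I on L0; bus BusRdX; mem=0
  op3 P1: store L3 := 38 → I/M on L3; bus BusRdX; mem=90
  op4 P0: load  L3 → S/S on L3; bus BusRd Flush; mem=38
  op5 P0: store L0 := 77 → M/I on L0; bus (none); mem=0
  op6 P1: load  L0 → S/S on L0; bus BusRd Flush; mem=77
  op7 P0: load  L5 → E/I on L5; bus BusRd; mem=90
  op8 P1: store L0 := 68 → I/M on L0; bus BusUpgr; mem=77
  op9 P0: store L0 := 86 → M/I on L0; bus BusRdX Flush; mem=68
  op10 P0: load  L1 → S/S on L1; bus BusRd Flush; mem=57
  op11 P0: load  L0 → M/I on L0; bus (none); mem=68
  op12 P1: load  L5 → S/S on L5; bus BusRd; mem=90
  op13 P0: load  L2 → E/I on L2; bus BusRd; mem=70
  op14 P1: store L0 := 70 → I/M on L0; bus BusRdX Flush; mem=86
  op15 P0: store L0 := 23 → M/I on L0; bus BusRdX Flush; mem=70
  op16 P1: load  L0 → S/S on L0; bus BusRd Flush; mem=23
  op17 P0: load  L4 → E/I on L4; bus BusRd; mem=80
  op18 P0: store L0 := 59 → M/I on L0; bus BusUpgr; mem=23

bus = BusRd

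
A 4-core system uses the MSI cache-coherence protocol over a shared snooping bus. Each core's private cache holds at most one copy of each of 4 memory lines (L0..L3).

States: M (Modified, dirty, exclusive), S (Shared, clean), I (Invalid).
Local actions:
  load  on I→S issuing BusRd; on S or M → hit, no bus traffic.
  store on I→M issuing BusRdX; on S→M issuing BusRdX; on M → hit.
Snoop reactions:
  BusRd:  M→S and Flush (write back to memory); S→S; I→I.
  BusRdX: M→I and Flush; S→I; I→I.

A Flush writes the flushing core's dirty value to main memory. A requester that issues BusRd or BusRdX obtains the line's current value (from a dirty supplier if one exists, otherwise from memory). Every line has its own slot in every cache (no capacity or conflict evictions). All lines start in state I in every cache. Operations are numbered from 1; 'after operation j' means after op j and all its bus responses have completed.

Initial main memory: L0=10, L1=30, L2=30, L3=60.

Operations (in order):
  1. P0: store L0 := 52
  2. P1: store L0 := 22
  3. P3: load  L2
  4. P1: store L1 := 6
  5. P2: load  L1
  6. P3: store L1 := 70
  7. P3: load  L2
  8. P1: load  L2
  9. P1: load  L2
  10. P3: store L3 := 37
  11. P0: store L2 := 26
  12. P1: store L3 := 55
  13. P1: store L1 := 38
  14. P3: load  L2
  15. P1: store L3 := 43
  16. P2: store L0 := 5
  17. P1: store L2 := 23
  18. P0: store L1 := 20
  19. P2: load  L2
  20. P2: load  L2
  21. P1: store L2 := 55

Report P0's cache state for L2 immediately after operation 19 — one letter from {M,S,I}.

step 1: P0: store L0 := 52  ⟶  MIII  (L0)  txn=BusRdX  M[L0]=10
step 2: P1: store L0 := 22  ⟶  IMII  (L0)  txn=BusRdX+Flush  M[L0]=52
step 3: P3: load  L2  ⟶  IIIS  (L2)  txn=BusRd  M[L2]=30
step 4: P1: store L1 := 6  ⟶  IMII  (L1)  txn=BusRdX  M[L1]=30
step 5: P2: load  L1  ⟶  ISSI  (L1)  txn=BusRd+Flush  M[L1]=6
step 6: P3: store L1 := 70  ⟶  IIIM  (L1)  txn=BusRdX  M[L1]=6
step 7: P3: load  L2  ⟶  IIIS  (L2)  txn=∅  M[L2]=30
step 8: P1: load  L2  ⟶  ISIS  (L2)  txn=BusRd  M[L2]=30
step 9: P1: load  L2  ⟶  ISIS  (L2)  txn=∅  M[L2]=30
step 10: P3: store L3 := 37  ⟶  IIIM  (L3)  txn=BusRdX  M[L3]=60
step 11: P0: store L2 := 26  ⟶  MIII  (L2)  txn=BusRdX  M[L2]=30
step 12: P1: store L3 := 55  ⟶  IMII  (L3)  txn=BusRdX+Flush  M[L3]=37
step 13: P1: store L1 := 38  ⟶  IMII  (L1)  txn=BusRdX+Flush  M[L1]=70
step 14: P3: load  L2  ⟶  SIIS  (L2)  txn=BusRd+Flush  M[L2]=26
step 15: P1: store L3 := 43  ⟶  IMII  (L3)  txn=∅  M[L3]=37
step 16: P2: store L0 := 5  ⟶  IIMI  (L0)  txn=BusRdX+Flush  M[L0]=22
step 17: P1: store L2 := 23  ⟶  IMII  (L2)  txn=BusRdX  M[L2]=26
step 18: P0: store L1 := 20  ⟶  MIII  (L1)  txn=BusRdX+Flush  M[L1]=38
step 19: P2: load  L2  ⟶  ISSI  (L2)  txn=BusRd+Flush  M[L2]=23
step 20: P2: load  L2  ⟶  ISSI  (L2)  txn=∅  M[L2]=23
step 21: P1: store L2 := 55  ⟶  IMII  (L2)  txn=BusRdX  M[L2]=23

state = I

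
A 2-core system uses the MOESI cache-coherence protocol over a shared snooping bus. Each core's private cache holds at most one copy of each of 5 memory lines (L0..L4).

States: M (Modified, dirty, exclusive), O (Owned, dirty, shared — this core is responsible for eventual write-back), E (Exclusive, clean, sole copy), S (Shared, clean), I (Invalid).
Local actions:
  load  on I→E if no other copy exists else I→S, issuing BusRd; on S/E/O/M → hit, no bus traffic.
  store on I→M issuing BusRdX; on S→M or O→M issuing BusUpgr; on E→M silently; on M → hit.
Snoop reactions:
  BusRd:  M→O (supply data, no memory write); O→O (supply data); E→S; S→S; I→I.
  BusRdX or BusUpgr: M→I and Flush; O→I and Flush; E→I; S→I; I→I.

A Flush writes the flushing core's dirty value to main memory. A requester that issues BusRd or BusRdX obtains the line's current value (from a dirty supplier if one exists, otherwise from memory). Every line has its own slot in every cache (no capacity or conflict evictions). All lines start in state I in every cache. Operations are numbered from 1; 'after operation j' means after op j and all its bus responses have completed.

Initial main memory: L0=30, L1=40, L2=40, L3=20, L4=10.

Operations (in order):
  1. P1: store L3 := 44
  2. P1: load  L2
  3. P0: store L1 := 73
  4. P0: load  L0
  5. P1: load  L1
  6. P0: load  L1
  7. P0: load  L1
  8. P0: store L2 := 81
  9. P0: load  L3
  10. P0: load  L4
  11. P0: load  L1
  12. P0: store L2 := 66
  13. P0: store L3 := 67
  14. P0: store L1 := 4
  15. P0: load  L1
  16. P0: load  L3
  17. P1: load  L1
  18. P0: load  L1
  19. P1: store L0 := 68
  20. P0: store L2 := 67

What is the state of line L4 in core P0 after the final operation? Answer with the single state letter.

1. P1: store L3 := 44  bus=[BusRdX]  L3: P0=I P1=M  mem[L3]=20
2. P1: load  L2  bus=[BusRd]  L2: P0=I P1=E  mem[L2]=40
3. P0: store L1 := 73  bus=[BusRdX]  L1: P0=M P1=I  mem[L1]=40
4. P0: load  L0  bus=[BusRd]  L0: P0=E P1=I  mem[L0]=30
5. P1: load  L1  bus=[BusRd]  L1: P0=O P1=S  mem[L1]=40
6. P0: load  L1  bus=[-]  L1: P0=O P1=S  mem[L1]=40
7. P0: load  L1  bus=[-]  L1: P0=O P1=S  mem[L1]=40
8. P0: store L2 := 81  bus=[BusRdX]  L2: P0=M P1=I  mem[L2]=40
9. P0: load  L3  bus=[BusRd]  L3: P0=S P1=O  mem[L3]=20
10. P0: load  L4  bus=[BusRd]  L4: P0=E P1=I  mem[L4]=10
11. P0: load  L1  bus=[-]  L1: P0=O P1=S  mem[L1]=40
12. P0: store L2 := 66  bus=[-]  L2: P0=M P1=I  mem[L2]=40
13. P0: store L3 := 67  bus=[BusUpgr,Flush]  L3: P0=M P1=I  mem[L3]=44
14. P0: store L1 := 4  bus=[BusUpgr]  L1: P0=M P1=I  mem[L1]=40
15. P0: load  L1  bus=[-]  L1: P0=M P1=I  mem[L1]=40
16. P0: load  L3  bus=[-]  L3: P0=M P1=I  mem[L3]=44
17. P1: load  L1  bus=[BusRd]  L1: P0=O P1=S  mem[L1]=40
18. P0: load  L1  bus=[-]  L1: P0=O P1=S  mem[L1]=40
19. P1: store L0 := 68  bus=[BusRdX]  L0: P0=I P1=M  mem[L0]=30
20. P0: store L2 := 67  bus=[-]  L2: P0=M P1=I  mem[L2]=40

state = E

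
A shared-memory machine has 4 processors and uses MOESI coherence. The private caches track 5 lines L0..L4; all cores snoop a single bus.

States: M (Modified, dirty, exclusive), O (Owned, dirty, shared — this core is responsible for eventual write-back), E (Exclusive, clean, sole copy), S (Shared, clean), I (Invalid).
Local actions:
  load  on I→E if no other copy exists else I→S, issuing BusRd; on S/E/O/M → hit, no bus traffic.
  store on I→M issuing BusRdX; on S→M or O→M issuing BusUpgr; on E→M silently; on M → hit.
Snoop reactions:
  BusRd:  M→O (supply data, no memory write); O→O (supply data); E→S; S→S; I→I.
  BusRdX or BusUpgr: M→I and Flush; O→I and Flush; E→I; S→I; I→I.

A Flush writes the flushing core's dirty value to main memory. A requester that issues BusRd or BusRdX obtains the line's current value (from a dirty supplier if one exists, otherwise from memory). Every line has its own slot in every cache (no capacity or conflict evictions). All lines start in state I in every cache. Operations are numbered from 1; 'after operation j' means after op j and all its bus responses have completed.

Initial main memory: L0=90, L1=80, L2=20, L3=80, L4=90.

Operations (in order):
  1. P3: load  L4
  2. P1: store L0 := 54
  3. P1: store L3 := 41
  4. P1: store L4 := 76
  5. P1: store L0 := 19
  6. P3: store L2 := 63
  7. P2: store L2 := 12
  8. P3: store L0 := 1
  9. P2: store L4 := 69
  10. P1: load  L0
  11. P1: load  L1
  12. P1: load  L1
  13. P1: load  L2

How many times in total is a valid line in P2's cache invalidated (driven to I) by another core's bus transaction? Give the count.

invalidations = 0

[1] P3: load  L4 | P0:I, P1:I, P2:I, P3:E(90) | bus: BusRd
[2] P1: store L0 := 54 | P0:I, P1:M(54), P2:I, P3:I | bus: BusRdX
[3] P1: store L3 := 41 | P0:I, P1:M(41), P2:I, P3:I | bus: BusRdX
[4] P1: store L4 := 76 | P0:I, P1:M(76), P2:I, P3:I | bus: BusRdX
[5] P1: store L0 := 19 | P0:I, P1:M(19), P2:I, P3:I | bus: none
[6] P3: store L2 := 63 | P0:I, P1:I, P2:I, P3:M(63) | bus: BusRdX
[7] P2: store L2 := 12 | P0:I, P1:I, P2:M(12), P3:I | bus: BusRdX,Flush
[8] P3: store L0 := 1 | P0:I, P1:I, P2:I, P3:M(1) | bus: BusRdX,Flush
[9] P2: store L4 := 69 | P0:I, P1:I, P2:M(69), P3:I | bus: BusRdX,Flush
[10] P1: load  L0 | P0:I, P1:S(1), P2:I, P3:O(1) | bus: BusRd
[11] P1: load  L1 | P0:I, P1:E(80), P2:I, P3:I | bus: BusRd
[12] P1: load  L1 | P0:I, P1:E(80), P2:I, P3:I | bus: none
[13] P1: load  L2 | P0:I, P1:S(12), P2:O(12), P3:I | bus: BusRd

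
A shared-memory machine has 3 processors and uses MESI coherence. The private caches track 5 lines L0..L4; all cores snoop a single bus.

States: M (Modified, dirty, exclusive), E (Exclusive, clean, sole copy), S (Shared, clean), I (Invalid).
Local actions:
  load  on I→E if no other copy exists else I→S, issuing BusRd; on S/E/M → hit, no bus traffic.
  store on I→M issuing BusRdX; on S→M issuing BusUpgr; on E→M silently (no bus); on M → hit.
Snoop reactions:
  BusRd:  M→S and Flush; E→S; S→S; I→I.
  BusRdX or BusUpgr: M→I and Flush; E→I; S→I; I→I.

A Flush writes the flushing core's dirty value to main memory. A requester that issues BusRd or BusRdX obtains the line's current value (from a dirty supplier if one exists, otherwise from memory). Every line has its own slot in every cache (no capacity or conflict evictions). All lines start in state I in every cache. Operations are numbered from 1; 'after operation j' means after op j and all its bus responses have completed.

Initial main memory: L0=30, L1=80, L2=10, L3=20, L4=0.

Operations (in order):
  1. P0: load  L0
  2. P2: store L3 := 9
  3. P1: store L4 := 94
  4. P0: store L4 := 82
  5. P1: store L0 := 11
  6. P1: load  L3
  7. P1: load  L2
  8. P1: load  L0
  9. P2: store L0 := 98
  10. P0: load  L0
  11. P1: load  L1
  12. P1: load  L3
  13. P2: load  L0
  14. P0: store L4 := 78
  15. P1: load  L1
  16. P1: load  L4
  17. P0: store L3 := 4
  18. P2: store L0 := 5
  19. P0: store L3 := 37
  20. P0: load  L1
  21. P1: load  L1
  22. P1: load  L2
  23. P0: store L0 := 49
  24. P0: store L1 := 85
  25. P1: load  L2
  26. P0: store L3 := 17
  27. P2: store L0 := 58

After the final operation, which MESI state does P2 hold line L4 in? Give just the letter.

state = I

step 1: P0: load  L0  ⟶  EII  (L0)  txn=BusRd  M[L0]=30
step 2: P2: store L3 := 9  ⟶  IIM  (L3)  txn=BusRdX  M[L3]=20
step 3: P1: store L4 := 94  ⟶  IMI  (L4)  txn=BusRdX  M[L4]=0
step 4: P0: store L4 := 82  ⟶  MII  (L4)  txn=BusRdX+Flush  M[L4]=94
step 5: P1: store L0 := 11  ⟶  IMI  (L0)  txn=BusRdX  M[L0]=30
step 6: P1: load  L3  ⟶  ISS  (L3)  txn=BusRd+Flush  M[L3]=9
step 7: P1: load  L2  ⟶  IEI  (L2)  txn=BusRd  M[L2]=10
step 8: P1: load  L0  ⟶  IMI  (L0)  txn=∅  M[L0]=30
step 9: P2: store L0 := 98  ⟶  IIM  (L0)  txn=BusRdX+Flush  M[L0]=11
step 10: P0: load  L0  ⟶  SIS  (L0)  txn=BusRd+Flush  M[L0]=98
step 11: P1: load  L1  ⟶  IEI  (L1)  txn=BusRd  M[L1]=80
step 12: P1: load  L3  ⟶  ISS  (L3)  txn=∅  M[L3]=9
step 13: P2: load  L0  ⟶  SIS  (L0)  txn=∅  M[L0]=98
step 14: P0: store L4 := 78  ⟶  MII  (L4)  txn=∅  M[L4]=94
step 15: P1: load  L1  ⟶  IEI  (L1)  txn=∅  M[L1]=80
step 16: P1: load  L4  ⟶  SSI  (L4)  txn=BusRd+Flush  M[L4]=78
step 17: P0: store L3 := 4  ⟶  MII  (L3)  txn=BusRdX  M[L3]=9
step 18: P2: store L0 := 5  ⟶  IIM  (L0)  txn=BusUpgr  M[L0]=98
step 19: P0: store L3 := 37  ⟶  MII  (L3)  txn=∅  M[L3]=9
step 20: P0: load  L1  ⟶  SSI  (L1)  txn=BusRd  M[L1]=80
step 21: P1: load  L1  ⟶  SSI  (L1)  txn=∅  M[L1]=80
step 22: P1: load  L2  ⟶  IEI  (L2)  txn=∅  M[L2]=10
step 23: P0: store L0 := 49  ⟶  MII  (L0)  txn=BusRdX+Flush  M[L0]=5
step 24: P0: store L1 := 85  ⟶  MII  (L1)  txn=BusUpgr  M[L1]=80
step 25: P1: load  L2  ⟶  IEI  (L2)  txn=∅  M[L2]=10
step 26: P0: store L3 := 17  ⟶  MII  (L3)  txn=∅  M[L3]=9
step 27: P2: store L0 := 58  ⟶  IIM  (L0)  txn=BusRdX+Flush  M[L0]=49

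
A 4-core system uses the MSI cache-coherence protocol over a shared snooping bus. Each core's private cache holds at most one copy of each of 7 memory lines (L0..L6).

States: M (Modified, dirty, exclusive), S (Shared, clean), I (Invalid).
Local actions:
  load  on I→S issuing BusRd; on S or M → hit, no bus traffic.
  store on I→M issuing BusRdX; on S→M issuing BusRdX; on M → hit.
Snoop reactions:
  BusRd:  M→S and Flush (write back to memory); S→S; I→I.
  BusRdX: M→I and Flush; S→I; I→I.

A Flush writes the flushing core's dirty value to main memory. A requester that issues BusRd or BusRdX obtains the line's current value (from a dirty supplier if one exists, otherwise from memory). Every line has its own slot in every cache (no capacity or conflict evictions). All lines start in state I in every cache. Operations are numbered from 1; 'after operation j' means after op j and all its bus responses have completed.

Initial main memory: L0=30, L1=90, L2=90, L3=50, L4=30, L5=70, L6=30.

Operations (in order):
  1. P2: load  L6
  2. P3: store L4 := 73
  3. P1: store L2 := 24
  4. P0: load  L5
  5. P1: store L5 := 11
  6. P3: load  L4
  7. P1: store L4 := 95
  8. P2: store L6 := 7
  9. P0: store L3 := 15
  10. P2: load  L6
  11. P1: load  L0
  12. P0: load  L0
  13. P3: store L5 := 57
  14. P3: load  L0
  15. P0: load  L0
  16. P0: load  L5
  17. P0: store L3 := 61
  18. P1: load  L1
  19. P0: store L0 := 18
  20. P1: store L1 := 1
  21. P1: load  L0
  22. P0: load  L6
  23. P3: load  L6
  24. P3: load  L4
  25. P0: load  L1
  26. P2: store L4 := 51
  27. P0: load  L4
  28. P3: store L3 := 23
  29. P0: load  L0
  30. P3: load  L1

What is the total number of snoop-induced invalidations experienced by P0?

invalidations = 2

1. P2: load  L6  bus=[BusRd]  L6: P0=I P1=I P2=S P3=I  mem[L6]=30
2. P3: store L4 := 73  bus=[BusRdX]  L4: P0=I P1=I P2=I P3=M  mem[L4]=30
3. P1: store L2 := 24  bus=[BusRdX]  L2: P0=I P1=M P2=I P3=I  mem[L2]=90
4. P0: load  L5  bus=[BusRd]  L5: P0=S P1=I P2=I P3=I  mem[L5]=70
5. P1: store L5 := 11  bus=[BusRdX]  L5: P0=I P1=M P2=I P3=I  mem[L5]=70
6. P3: load  L4  bus=[-]  L4: P0=I P1=I P2=I P3=M  mem[L4]=30
7. P1: store L4 := 95  bus=[BusRdX,Flush]  L4: P0=I P1=M P2=I P3=I  mem[L4]=73
8. P2: store L6 := 7  bus=[BusRdX]  L6: P0=I P1=I P2=M P3=I  mem[L6]=30
9. P0: store L3 := 15  bus=[BusRdX]  L3: P0=M P1=I P2=I P3=I  mem[L3]=50
10. P2: load  L6  bus=[-]  L6: P0=I P1=I P2=M P3=I  mem[L6]=30
11. P1: load  L0  bus=[BusRd]  L0: P0=I P1=S P2=I P3=I  mem[L0]=30
12. P0: load  L0  bus=[BusRd]  L0: P0=S P1=S P2=I P3=I  mem[L0]=30
13. P3: store L5 := 57  bus=[BusRdX,Flush]  L5: P0=I P1=I P2=I P3=M  mem[L5]=11
14. P3: load  L0  bus=[BusRd]  L0: P0=S P1=S P2=I P3=S  mem[L0]=30
15. P0: load  L0  bus=[-]  L0: P0=S P1=S P2=I P3=S  mem[L0]=30
16. P0: load  L5  bus=[BusRd,Flush]  L5: P0=S P1=I P2=I P3=S  mem[L5]=57
17. P0: store L3 := 61  bus=[-]  L3: P0=M P1=I P2=I P3=I  mem[L3]=50
18. P1: load  L1  bus=[BusRd]  L1: P0=I P1=S P2=I P3=I  mem[L1]=90
19. P0: store L0 := 18  bus=[BusRdX]  L0: P0=M P1=I P2=I P3=I  mem[L0]=30
20. P1: store L1 := 1  bus=[BusRdX]  L1: P0=I P1=M P2=I P3=I  mem[L1]=90
21. P1: load  L0  bus=[BusRd,Flush]  L0: P0=S P1=S P2=I P3=I  mem[L0]=18
22. P0: load  L6  bus=[BusRd,Flush]  L6: P0=S P1=I P2=S P3=I  mem[L6]=7
23. P3: load  L6  bus=[BusRd]  L6: P0=S P1=I P2=S P3=S  mem[L6]=7
24. P3: load  L4  bus=[BusRd,Flush]  L4: P0=I P1=S P2=I P3=S  mem[L4]=95
25. P0: load  L1  bus=[BusRd,Flush]  L1: P0=S P1=S P2=I P3=I  mem[L1]=1
26. P2: store L4 := 51  bus=[BusRdX]  L4: P0=I P1=I P2=M P3=I  mem[L4]=95
27. P0: load  L4  bus=[BusRd,Flush]  L4: P0=S P1=I P2=S P3=I  mem[L4]=51
28. P3: store L3 := 23  bus=[BusRdX,Flush]  L3: P0=I P1=I P2=I P3=M  mem[L3]=61
29. P0: load  L0  bus=[-]  L0: P0=S P1=S P2=I P3=I  mem[L0]=18
30. P3: load  L1  bus=[BusRd]  L1: P0=S P1=S P2=I P3=S  mem[L1]=1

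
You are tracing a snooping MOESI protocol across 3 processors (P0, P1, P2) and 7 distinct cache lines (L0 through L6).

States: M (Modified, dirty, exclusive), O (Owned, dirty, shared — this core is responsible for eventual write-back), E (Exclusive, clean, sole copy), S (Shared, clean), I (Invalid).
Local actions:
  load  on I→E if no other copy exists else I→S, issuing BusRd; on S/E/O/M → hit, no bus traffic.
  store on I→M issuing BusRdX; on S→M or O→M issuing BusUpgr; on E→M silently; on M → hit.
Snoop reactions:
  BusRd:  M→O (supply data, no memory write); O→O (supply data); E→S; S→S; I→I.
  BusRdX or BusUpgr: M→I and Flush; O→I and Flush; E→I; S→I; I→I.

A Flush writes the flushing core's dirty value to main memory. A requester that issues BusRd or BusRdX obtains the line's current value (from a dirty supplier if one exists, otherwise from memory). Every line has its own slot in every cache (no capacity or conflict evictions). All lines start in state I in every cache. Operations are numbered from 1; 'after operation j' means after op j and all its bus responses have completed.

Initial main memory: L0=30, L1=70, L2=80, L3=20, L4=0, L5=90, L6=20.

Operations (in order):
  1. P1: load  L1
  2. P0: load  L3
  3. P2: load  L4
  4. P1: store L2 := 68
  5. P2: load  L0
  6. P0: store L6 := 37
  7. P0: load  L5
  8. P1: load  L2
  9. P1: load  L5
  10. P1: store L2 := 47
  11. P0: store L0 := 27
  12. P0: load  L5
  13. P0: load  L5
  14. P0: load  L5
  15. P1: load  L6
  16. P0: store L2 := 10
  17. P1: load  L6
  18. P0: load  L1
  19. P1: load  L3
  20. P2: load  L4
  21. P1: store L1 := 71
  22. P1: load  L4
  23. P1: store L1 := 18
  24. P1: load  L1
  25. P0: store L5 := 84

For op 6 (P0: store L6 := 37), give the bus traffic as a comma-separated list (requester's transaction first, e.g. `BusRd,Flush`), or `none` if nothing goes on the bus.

1. P1: load  L1  bus=[BusRd]  L1: P0=I P1=E P2=I  mem[L1]=70
2. P0: load  L3  bus=[BusRd]  L3: P0=E P1=I P2=I  mem[L3]=20
3. P2: load  L4  bus=[BusRd]  L4: P0=I P1=I P2=E  mem[L4]=0
4. P1: store L2 := 68  bus=[BusRdX]  L2: P0=I P1=M P2=I  mem[L2]=80
5. P2: load  L0  bus=[BusRd]  L0: P0=I P1=I P2=E  mem[L0]=30
6. P0: store L6 := 37  bus=[BusRdX]  L6: P0=M P1=I P2=I  mem[L6]=20
7. P0: load  L5  bus=[BusRd]  L5: P0=E P1=I P2=I  mem[L5]=90
8. P1: load  L2  bus=[-]  L2: P0=I P1=M P2=I  mem[L2]=80
9. P1: load  L5  bus=[BusRd]  L5: P0=S P1=S P2=I  mem[L5]=90
10. P1: store L2 := 47  bus=[-]  L2: P0=I P1=M P2=I  mem[L2]=80
11. P0: store L0 := 27  bus=[BusRdX]  L0: P0=M P1=I P2=I  mem[L0]=30
12. P0: load  L5  bus=[-]  L5: P0=S P1=S P2=I  mem[L5]=90
13. P0: load  L5  bus=[-]  L5: P0=S P1=S P2=I  mem[L5]=90
14. P0: load  L5  bus=[-]  L5: P0=S P1=S P2=I  mem[L5]=90
15. P1: load  L6  bus=[BusRd]  L6: P0=O P1=S P2=I  mem[L6]=20
16. P0: store L2 := 10  bus=[BusRdX,Flush]  L2: P0=M P1=I P2=I  mem[L2]=47
17. P1: load  L6  bus=[-]  L6: P0=O P1=S P2=I  mem[L6]=20
18. P0: load  L1  bus=[BusRd]  L1: P0=S P1=S P2=I  mem[L1]=70
19. P1: load  L3  bus=[BusRd]  L3: P0=S P1=S P2=I  mem[L3]=20
20. P2: load  L4  bus=[-]  L4: P0=I P1=I P2=E  mem[L4]=0
21. P1: store L1 := 71  bus=[BusUpgr]  L1: P0=I P1=M P2=I  mem[L1]=70
22. P1: load  L4  bus=[BusRd]  L4: P0=I P1=S P2=S  mem[L4]=0
23. P1: store L1 := 18  bus=[-]  L1: P0=I P1=M P2=I  mem[L1]=70
24. P1: load  L1  bus=[-]  L1: P0=I P1=M P2=I  mem[L1]=70
25. P0: store L5 := 84  bus=[BusUpgr]  L5: P0=M P1=I P2=I  mem[L5]=90

bus = BusRdX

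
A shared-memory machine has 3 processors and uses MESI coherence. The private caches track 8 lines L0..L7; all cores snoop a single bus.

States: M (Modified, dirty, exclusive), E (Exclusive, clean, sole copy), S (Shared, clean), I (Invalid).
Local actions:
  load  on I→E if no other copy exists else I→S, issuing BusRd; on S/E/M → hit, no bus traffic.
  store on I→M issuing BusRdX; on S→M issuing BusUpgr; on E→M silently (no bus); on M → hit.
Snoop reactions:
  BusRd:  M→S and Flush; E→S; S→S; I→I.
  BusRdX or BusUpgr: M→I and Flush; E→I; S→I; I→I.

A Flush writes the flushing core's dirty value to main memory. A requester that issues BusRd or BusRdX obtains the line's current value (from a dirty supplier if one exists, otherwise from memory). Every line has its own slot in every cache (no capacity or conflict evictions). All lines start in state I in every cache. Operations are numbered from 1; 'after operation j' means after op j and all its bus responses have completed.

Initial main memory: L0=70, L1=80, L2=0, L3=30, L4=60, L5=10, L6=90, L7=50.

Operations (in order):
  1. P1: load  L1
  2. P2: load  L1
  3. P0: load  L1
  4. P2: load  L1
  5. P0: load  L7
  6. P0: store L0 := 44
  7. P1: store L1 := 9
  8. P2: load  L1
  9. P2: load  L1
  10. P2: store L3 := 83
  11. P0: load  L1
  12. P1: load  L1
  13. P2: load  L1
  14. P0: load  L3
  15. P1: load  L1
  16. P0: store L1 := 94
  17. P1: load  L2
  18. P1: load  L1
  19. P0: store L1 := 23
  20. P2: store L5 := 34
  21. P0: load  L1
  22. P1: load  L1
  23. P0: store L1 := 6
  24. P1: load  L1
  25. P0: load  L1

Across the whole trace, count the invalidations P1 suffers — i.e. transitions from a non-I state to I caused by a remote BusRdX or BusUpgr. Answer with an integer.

  op1 P1: load  L1 → I/E/I on L1; bus BusRd; mem=80
  op2 P2: load  L1 → I/S/S on L1; bus BusRd; mem=80
  op3 P0: load  L1 → S/S/S on L1; bus BusRd; mem=80
  op4 P2: load  L1 → S/S/S on L1; bus (none); mem=80
  op5 P0: load  L7 → E/I/I on L7; bus BusRd; mem=50
  op6 P0: store L0 := 44 → M/I/I on L0; bus BusRdX; mem=70
  op7 P1: store L1 := 9 → I/M/I on L1; bus BusUpgr; mem=80
  op8 P2: load  L1 → I/S/S on L1; bus BusRd Flush; mem=9
  op9 P2: load  L1 → I/S/S on L1; bus (none); mem=9
  op10 P2: store L3 := 83 → I/I/M on L3; bus BusRdX; mem=30
  op11 P0: load  L1 → S/S/S on L1; bus BusRd; mem=9
  op12 P1: load  L1 → S/S/S on L1; bus (none); mem=9
  op13 P2: load  L1 → S/S/S on L1; bus (none); mem=9
  op14 P0: load  L3 → S/I/S on L3; bus BusRd Flush; mem=83
  op15 P1: load  L1 → S/S/S on L1; bus (none); mem=9
  op16 P0: store L1 := 94 → M/I/I on L1; bus BusUpgr; mem=9
  op17 P1: load  L2 → I/E/I on L2; bus BusRd; mem=0
  op18 P1: load  L1 → S/S/I on L1; bus BusRd Flush; mem=94
  op19 P0: store L1 := 23 → M/I/I on L1; bus BusUpgr; mem=94
  op20 P2: store L5 := 34 → I/I/M on L5; bus BusRdX; mem=10
  op21 P0: load  L1 → M/I/I on L1; bus (none); mem=94
  op22 P1: load  L1 → S/S/I on L1; bus BusRd Flush; mem=23
  op23 P0: store L1 := 6 → M/I/I on L1; bus BusUpgr; mem=23
  op24 P1: load  L1 → S/S/I on L1; bus BusRd Flush; mem=6
  op25 P0: load  L1 → S/S/I on L1; bus (none); mem=6

invalidations = 3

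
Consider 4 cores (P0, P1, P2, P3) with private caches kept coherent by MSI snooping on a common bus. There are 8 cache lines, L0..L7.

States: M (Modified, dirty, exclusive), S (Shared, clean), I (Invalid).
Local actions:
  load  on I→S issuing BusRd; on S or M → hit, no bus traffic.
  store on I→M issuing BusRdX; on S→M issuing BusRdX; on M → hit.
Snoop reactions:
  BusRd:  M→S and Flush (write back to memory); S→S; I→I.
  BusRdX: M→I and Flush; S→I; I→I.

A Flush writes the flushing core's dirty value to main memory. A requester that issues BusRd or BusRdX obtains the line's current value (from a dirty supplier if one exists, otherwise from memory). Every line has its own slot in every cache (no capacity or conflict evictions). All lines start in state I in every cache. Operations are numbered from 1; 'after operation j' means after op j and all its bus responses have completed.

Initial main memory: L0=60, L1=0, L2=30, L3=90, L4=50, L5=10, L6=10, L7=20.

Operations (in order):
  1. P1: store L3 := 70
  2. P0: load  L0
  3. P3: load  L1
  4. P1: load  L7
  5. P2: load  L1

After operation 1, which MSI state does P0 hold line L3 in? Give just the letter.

1. P1: store L3 := 70  bus=[BusRdX]  L3: P0=I P1=M P2=I P3=I  mem[L3]=90
2. P0: load  L0  bus=[BusRd]  L0: P0=S P1=I P2=I P3=I  mem[L0]=60
3. P3: load  L1  bus=[BusRd]  L1: P0=I P1=I P2=I P3=S  mem[L1]=0
4. P1: load  L7  bus=[BusRd]  L7: P0=I P1=S P2=I P3=I  mem[L7]=20
5. P2: load  L1  bus=[BusRd]  L1: P0=I P1=I P2=S P3=S  mem[L1]=0

state = I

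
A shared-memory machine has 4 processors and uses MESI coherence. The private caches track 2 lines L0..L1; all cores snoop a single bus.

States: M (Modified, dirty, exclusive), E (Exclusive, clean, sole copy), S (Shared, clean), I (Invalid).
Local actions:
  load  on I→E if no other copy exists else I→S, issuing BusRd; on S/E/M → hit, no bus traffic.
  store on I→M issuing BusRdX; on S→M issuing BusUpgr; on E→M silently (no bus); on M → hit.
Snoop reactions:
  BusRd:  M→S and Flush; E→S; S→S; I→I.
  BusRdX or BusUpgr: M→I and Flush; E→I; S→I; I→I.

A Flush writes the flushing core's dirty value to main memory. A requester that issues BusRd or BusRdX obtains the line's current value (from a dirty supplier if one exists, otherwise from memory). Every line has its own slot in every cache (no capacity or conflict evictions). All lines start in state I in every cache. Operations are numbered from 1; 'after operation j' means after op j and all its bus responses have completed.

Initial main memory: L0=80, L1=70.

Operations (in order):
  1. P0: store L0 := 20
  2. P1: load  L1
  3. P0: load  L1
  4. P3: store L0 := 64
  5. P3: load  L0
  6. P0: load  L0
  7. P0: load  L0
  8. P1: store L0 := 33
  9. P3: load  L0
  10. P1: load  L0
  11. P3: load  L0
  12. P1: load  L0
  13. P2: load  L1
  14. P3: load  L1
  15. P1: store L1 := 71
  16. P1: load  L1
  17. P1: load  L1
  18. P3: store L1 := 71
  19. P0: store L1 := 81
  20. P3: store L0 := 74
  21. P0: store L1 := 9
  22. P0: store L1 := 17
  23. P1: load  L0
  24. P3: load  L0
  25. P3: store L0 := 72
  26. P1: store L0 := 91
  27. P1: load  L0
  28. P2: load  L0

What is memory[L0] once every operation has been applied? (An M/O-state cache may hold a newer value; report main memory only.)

step 1: P0: store L0 := 20  ⟶  MIII  (L0)  txn=BusRdX  M[L0]=80
step 2: P1: load  L1  ⟶  IEII  (L1)  txn=BusRd  M[L1]=70
step 3: P0: load  L1  ⟶  SSII  (L1)  txn=BusRd  M[L1]=70
step 4: P3: store L0 := 64  ⟶  IIIM  (L0)  txn=BusRdX+Flush  M[L0]=20
step 5: P3: load  L0  ⟶  IIIM  (L0)  txn=∅  M[L0]=20
step 6: P0: load  L0  ⟶  SIIS  (L0)  txn=BusRd+Flush  M[L0]=64
step 7: P0: load  L0  ⟶  SIIS  (L0)  txn=∅  M[L0]=64
step 8: P1: store L0 := 33  ⟶  IMII  (L0)  txn=BusRdX  M[L0]=64
step 9: P3: load  L0  ⟶  ISIS  (L0)  txn=BusRd+Flush  M[L0]=33
step 10: P1: load  L0  ⟶  ISIS  (L0)  txn=∅  M[L0]=33
step 11: P3: load  L0  ⟶  ISIS  (L0)  txn=∅  M[L0]=33
step 12: P1: load  L0  ⟶  ISIS  (L0)  txn=∅  M[L0]=33
step 13: P2: load  L1  ⟶  SSSI  (L1)  txn=BusRd  M[L1]=70
step 14: P3: load  L1  ⟶  SSSS  (L1)  txn=BusRd  M[L1]=70
step 15: P1: store L1 := 71  ⟶  IMII  (L1)  txn=BusUpgr  M[L1]=70
step 16: P1: load  L1  ⟶  IMII  (L1)  txn=∅  M[L1]=70
step 17: P1: load  L1  ⟶  IMII  (L1)  txn=∅  M[L1]=70
step 18: P3: store L1 := 71  ⟶  IIIM  (L1)  txn=BusRdX+Flush  M[L1]=71
step 19: P0: store L1 := 81  ⟶  MIII  (L1)  txn=BusRdX+Flush  M[L1]=71
step 20: P3: store L0 := 74  ⟶  IIIM  (L0)  txn=BusUpgr  M[L0]=33
step 21: P0: store L1 := 9  ⟶  MIII  (L1)  txn=∅  M[L1]=71
step 22: P0: store L1 := 17  ⟶  MIII  (L1)  txn=∅  M[L1]=71
step 23: P1: load  L0  ⟶  ISIS  (L0)  txn=BusRd+Flush  M[L0]=74
step 24: P3: load  L0  ⟶  ISIS  (L0)  txn=∅  M[L0]=74
step 25: P3: store L0 := 72  ⟶  IIIM  (L0)  txn=BusUpgr  M[L0]=74
step 26: P1: store L0 := 91  ⟶  IMII  (L0)  txn=BusRdX+Flush  M[L0]=72
step 27: P1: load  L0  ⟶  IMII  (L0)  txn=∅  M[L0]=72
step 28: P2: load  L0  ⟶  ISSI  (L0)  txn=BusRd+Flush  M[L0]=91

memory[L0] = 91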